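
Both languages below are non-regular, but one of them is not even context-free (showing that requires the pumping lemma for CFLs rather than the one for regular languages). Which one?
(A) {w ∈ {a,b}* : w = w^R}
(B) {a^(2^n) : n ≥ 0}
(B) {a^(2^n) : n ≥ 0}

(B) {a^(2^n) : n ≥ 0} requires the CFL pumping lemma.

- {w ∈ {a,b}* : w = w^R} is context-free (but not regular)
  • Can be shown non-regular with the regular pumping lemma
  • After pumping, the string is no longer symmetric

- {a^(2^n) : n ≥ 0} is NOT context-free
  • Requires the CFL pumping lemma to prove
  • Gaps between powers of 2 grow exponentially

The CFL pumping lemma is "stronger" in that it can prove non-membership
in the larger class of context-free languages.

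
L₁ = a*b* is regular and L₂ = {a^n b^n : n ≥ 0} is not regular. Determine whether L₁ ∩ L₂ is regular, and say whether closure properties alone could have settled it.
No — L₁ ∩ L₂ is not regular.

Every string a^n b^n already lies in a*b*, so L₁ ∩ L₂ = {a^n b^n : n ≥ 0} = L₂ itself, which is the standard non-regular language (pump s = a^p b^p).

Note that the bare facts "L₁ regular, L₂ non-regular" do not settle the question by themselves: the closure of regular languages under ∪, ∩, complement and difference applies only when BOTH operands are regular. With a non-regular operand the result can come out regular or non-regular depending on the specific languages, so one has to work out L₁ ∩ L₂ for this particular pair, as above.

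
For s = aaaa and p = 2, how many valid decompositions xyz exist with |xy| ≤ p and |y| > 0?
3

For s = 'aaaa' with pumping length p = 2:

Constraints: |xy| ≤ 2, |y| > 0

Valid decompositions (|xy| ≤ p, |y| ≥ 1):
  • x='', y='a', z='aaa'
  • x='a', y='a', z='aa'
  • x='', y='aa', z='aa'

Total count: 3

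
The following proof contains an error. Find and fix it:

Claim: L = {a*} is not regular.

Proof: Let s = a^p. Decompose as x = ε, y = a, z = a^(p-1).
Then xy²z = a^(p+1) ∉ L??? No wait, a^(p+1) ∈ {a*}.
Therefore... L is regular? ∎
Error: The proof attempts to show a*  is not regular, but a* IS regular!

Correction: a* is a regular language (recognized by a simple DFA with one accepting state and self-loop on 'a'). The pumping lemma can only prove non-regularity, not regularity. For regular languages, pumping always works.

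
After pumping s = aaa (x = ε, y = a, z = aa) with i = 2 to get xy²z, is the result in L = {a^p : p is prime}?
No

xy²z = ε · aa · aa = aaaa.
aaaa has length 4 = 2 × 2, which is not prime, so it is not in L.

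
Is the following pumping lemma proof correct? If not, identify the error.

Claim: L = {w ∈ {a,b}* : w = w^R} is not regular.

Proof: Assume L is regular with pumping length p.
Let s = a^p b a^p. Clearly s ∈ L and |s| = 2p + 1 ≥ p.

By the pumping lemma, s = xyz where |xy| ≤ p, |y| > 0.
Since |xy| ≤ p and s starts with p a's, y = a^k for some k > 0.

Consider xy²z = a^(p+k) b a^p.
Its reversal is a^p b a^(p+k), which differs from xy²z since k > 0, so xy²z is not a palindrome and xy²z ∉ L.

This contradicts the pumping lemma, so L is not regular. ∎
The proof is correct.

This proof is valid because:
1. s = a^p b a^p is in L and is chosen in terms of p, so |s| ≥ p holds for every p
2. The decomposition analysis is correct: |xy| ≤ p forces y to lie inside the leading a's
3. The contradiction is valid: a^(p+k) b a^p has more a's before the b than after it, so it is not a palindrome
4. The conclusion follows logically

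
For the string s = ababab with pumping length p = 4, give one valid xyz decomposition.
x = 'aba', y = 'b', z = 'ab'

For s = ababab and p = 4, one valid decomposition is:
- x = 'aba' (length 3)
- y = 'b' (length 1)
- z = 'ab' (length 2)

Verification:
- xyz = 'aba' + 'b' + 'ab' = ababab ✓
- |xy| = 4 ≤ 4 ✓
- |y| = 1 > 0 ✓

All pumping lemma constraints are satisfied.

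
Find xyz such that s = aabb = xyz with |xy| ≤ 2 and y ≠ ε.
x = 'a', y = 'a', z = 'bb'

For s = aabb and p = 2, one valid decomposition is:
- x = 'a' (length 1)
- y = 'a' (length 1)
- z = 'bb' (length 2)

Verification:
- xyz = 'a' + 'a' + 'bb' = aabb ✓
- |xy| = 2 ≤ 2 ✓
- |y| = 1 > 0 ✓

All pumping lemma constraints are satisfied.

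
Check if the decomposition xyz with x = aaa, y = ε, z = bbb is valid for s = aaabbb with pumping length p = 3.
Violated: |y| > 0

The decomposition x = aaa, y = ε, z = bbb for s = aaabbb with p = 3
violates the constraint: |y| > 0

|y| = 0, but the pumping lemma requires |y| > 0 (y must be non-empty).

Pumping lemma constraints:
1. xyz = s (decomposition is valid)
2. |xy| ≤ p
3. |y| > 0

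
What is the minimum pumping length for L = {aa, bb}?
p = 3

For a finite language L, the pumping lemma holds vacuously if p > max|s| for s ∈ L.

The longest string in L = {aa, bb} has length 2.
If p = 3, then no string s ∈ L has |s| ≥ p, so the condition is vacuously true.

The minimum pumping length is p = 3.

Why no smaller p works: for any p ≤ 2, the longest string s ∈ L has |s| = 2 ≥ p, so it would
have to be pumpable; but pumping up (i = 2, 3, ...) produces ever longer strings, which cannot all lie in the
finite language L. So the pumping property fails for every p ≤ 2.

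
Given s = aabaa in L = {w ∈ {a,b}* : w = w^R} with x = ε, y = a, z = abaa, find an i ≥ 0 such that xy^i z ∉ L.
i = 0

xy⁰z = ε · ε · abaa = abaa; abaa reversed is aaba ≠ abaa, so it is not a palindrome and is not in L.
(Other choices also work, e.g. i = 2, 3; only i = 1 is guaranteed to stay in L since xy¹z = s.)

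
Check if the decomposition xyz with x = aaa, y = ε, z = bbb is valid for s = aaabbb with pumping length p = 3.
Violated: |y| > 0

The decomposition x = aaa, y = ε, z = bbb for s = aaabbb with p = 3
violates the constraint: |y| > 0

|y| = 0, but the pumping lemma requires |y| > 0 (y must be non-empty).

Pumping lemma constraints:
1. xyz = s (decomposition is valid)
2. |xy| ≤ p
3. |y| > 0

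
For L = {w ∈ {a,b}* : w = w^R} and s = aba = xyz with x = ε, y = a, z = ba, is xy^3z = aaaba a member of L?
No

xy³z = ε · aaa · ba = aaaba.
aaaba reversed is abaaa ≠ aaaba, so it is not a palindrome and is not in L.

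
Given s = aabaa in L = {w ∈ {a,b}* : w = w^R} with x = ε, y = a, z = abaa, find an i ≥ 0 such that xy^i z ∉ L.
i = 0

xy⁰z = ε · ε · abaa = abaa; abaa reversed is aaba ≠ abaa, so it is not a palindrome and is not in L.
(Other choices also work, e.g. i = 2, 3; only i = 1 is guaranteed to stay in L since xy¹z = s.)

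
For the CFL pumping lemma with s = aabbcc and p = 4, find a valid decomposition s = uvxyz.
u='a', v='a', x='bb', y='c', z='c'

For s = aabbcc with pumping length p = 4:

One valid decomposition:
- u = 'a'
- v = 'a'
- x = 'bb'
- y = 'c'
- z = 'c'

Verification:
- uvxyz = 'a' + 'a' + 'bb' + 'c' + 'c' = aabbcc ✓
- |vxy| = |'abbc'| = 4 ≤ 4 ✓
- |vy| = |'ac'| = 2 > 0 ✓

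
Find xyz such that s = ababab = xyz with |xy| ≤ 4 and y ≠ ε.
x = 'a', y = 'ba', z = 'bab'

For s = ababab and p = 4, one valid decomposition is:
- x = 'a' (length 1)
- y = 'ba' (length 2)
- z = 'bab' (length 3)

Verification:
- xyz = 'a' + 'ba' + 'bab' = ababab ✓
- |xy| = 3 ≤ 4 ✓
- |y| = 2 > 0 ✓

All pumping lemma constraints are satisfied.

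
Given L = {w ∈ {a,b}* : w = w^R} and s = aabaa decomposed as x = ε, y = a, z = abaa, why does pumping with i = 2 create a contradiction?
xy²z = aaabaa ∉ L

Pumping with i = 2 replaces y = a by y² = aa:
- Original: s = xyz = aabaa; aabaa reversed is aabaa, the same string, so it is a palindrome and is in L
- Pumped: xy²z = ε · aa · abaa = aaabaa
- aaabaa reversed is aabaaa ≠ aaabaa, so it is not a palindrome and is not in L

The pumping lemma would require xy²z ∈ L, so this decomposition yields a contradiction.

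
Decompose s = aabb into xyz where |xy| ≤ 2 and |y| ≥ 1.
x = '', y = 'aa', z = 'bb'

For s = aabb and p = 2, one valid decomposition is:
- x = '' (length 0)
- y = 'aa' (length 2)
- z = 'bb' (length 2)

Verification:
- xyz = '' + 'aa' + 'bb' = aabb ✓
- |xy| = 2 ≤ 2 ✓
- |y| = 2 > 0 ✓

All pumping lemma constraints are satisfied.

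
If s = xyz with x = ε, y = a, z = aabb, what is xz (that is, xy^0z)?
aabb

Given x = '', y = 'a', z = 'aabb' and i = 0:

xy^0z = x + y·y·...·y (0 times) + z
       = '' + 'a'^0 + 'aabb'
       = '' + '' + 'aabb'
       = 'aabb'

The pumped string is 'aabb' with length 4.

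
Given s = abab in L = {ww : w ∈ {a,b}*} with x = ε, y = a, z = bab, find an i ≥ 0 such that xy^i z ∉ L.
i = 2

xy²z = ε · aa · bab = aabab; aabab has odd length 5, so it cannot be written as ww and is not in L.
(Other choices also work, e.g. i = 0, 3; only i = 1 is guaranteed to stay in L since xy¹z = s.)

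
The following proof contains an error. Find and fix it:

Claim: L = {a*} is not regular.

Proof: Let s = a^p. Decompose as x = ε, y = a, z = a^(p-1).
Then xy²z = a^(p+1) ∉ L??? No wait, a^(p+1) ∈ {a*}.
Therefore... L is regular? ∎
Error: The proof attempts to show a*  is not regular, but a* IS regular!

Correction: a* is a regular language (recognized by a simple DFA with one accepting state and self-loop on 'a'). The pumping lemma can only prove non-regularity, not regularity. For regular languages, pumping always works.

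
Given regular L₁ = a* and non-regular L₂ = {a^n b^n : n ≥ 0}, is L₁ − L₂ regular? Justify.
Yes — L₁ − L₂ is regular.

The only string of a* that lies in {a^n b^n} is ε, so L₁ − L₂ = a* − {ε} = a⁺ = aa*, which is regular.

Note that the bare facts "L₁ regular, L₂ non-regular" do not settle the question by themselves: the closure of regular languages under ∪, ∩, complement and difference applies only when BOTH operands are regular. With a non-regular operand the result can come out regular or non-regular depending on the specific languages, so one has to work out L₁ − L₂ for this particular pair, as above.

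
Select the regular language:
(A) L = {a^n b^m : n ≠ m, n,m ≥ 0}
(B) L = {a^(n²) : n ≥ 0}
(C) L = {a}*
(C) {a}*

(C) L = {a}* is regular.

This can be recognized by a finite automaton (DFA/NFA).
Regular expressions like {a}* define regular languages.

The other choices are not regular:
- {a^(n²) : n ≥ 0}: After pumping, length is no longer a perfect square
- {a^n b^m : n ≠ m, n,m ≥ 0}: After pumping a's, we can make n = m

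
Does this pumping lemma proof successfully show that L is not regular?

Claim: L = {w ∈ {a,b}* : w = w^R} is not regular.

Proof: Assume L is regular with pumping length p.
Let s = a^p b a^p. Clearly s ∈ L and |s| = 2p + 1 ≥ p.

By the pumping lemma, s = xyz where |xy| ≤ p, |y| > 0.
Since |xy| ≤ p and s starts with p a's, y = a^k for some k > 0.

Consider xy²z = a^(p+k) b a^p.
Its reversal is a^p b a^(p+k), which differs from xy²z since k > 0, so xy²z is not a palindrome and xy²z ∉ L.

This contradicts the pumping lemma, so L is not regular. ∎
The proof is correct.

This proof is valid because:
1. s = a^p b a^p is in L and is chosen in terms of p, so |s| ≥ p holds for every p
2. The decomposition analysis is correct: |xy| ≤ p forces y to lie inside the leading a's
3. The contradiction is valid: a^(p+k) b a^p has more a's before the b than after it, so it is not a palindrome
4. The conclusion follows logically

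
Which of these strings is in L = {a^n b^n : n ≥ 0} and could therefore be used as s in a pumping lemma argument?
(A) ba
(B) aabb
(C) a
(B) aabb

The pumping lemma is applied to a string s that lies in L, so first check membership of each option:
- (A) ba has an a after a b, so it is not of the form a^n b^n and is not in L ✗
- (B) aabb = a^2 b^2 has equal counts (2 = 2), so it is in L ✓
- (C) a has 1 a's and 0 b's; 1 ≠ 0, so it is not in L ✗

Only (B) aabb is in L, so it is the only candidate that could play the role of s.
(In a complete proof one picks s in terms of the pumping length p so that |s| ≥ p is guaranteed; a fixed string like aabb illustrates the shape of such an s.)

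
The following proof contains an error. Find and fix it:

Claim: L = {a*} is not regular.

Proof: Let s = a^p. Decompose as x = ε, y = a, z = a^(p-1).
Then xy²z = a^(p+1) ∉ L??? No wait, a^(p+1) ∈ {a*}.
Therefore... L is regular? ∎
Error: The proof attempts to show a*  is not regular, but a* IS regular!

Correction: a* is a regular language (recognized by a simple DFA with one accepting state and self-loop on 'a'). The pumping lemma can only prove non-regularity, not regularity. For regular languages, pumping always works.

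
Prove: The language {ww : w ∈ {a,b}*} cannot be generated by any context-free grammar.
Assume for contradiction that L is context-free, and let p ≥ 1 be the pumping length given by the pumping lemma for CFLs.
Choose s = a^p b^p a^p b^p. Then s ∈ L (take w = a^p b^p) and |s| = 4p ≥ p.
By the CFL pumping lemma, s = uvxyz for some u, v, x, y, z with |vxy| ≤ p, |vy| ≥ 1, and uv^i xy^i z ∈ L for every i ≥ 0.

Write s as four blocks A₁ B₁ A₂ B₂ with A₁ = A₂ = a^p and B₁ = B₂ = b^p. Since |vxy| ≤ p, the window vxy lies inside at most two adjacent blocks. Take i = 0 and let t = uxz, so |t| = 4p − |vy| with 1 ≤ |vy| ≤ p. If |t| is odd, t ∉ L immediately, so assume |vy| is even (hence |vy| ≥ 2) and |t|/2 = 2p − |vy|/2, which satisfies p ≤ |t|/2 ≤ 2p − 1.

Case 1 (vxy inside A₁B₁): t = a^(p−j) b^(p−l) a^p b^p with j + l = |vy|. The second half of t has length < 2p, so it is a suffix of the trailing a^p b^p and ends in b; the first half is a^(p−j) b^(p−l) a^((j+l)/2), which ends in a because (j+l)/2 ≥ 1. The halves differ, so t ∉ L.

Case 2 (vxy inside B₁A₂, straddling the middle): t = a^p b^(p−j) a^(p−l) b^p with j + l = |vy|. If t = ww, then w is a prefix of t of length ≥ p, so w begins with a^p; and w is a suffix of t of length ≥ p, so w ends with b^p. That forces |w| ≥ 2p, contradicting |w| = |t|/2 ≤ 2p − 1. So t ∉ L.

Case 3 (vxy inside A₂B₂): t = a^p b^p a^(p−j) b^(p−l) with j + l = |vy|. The first half of t is a prefix of a^p b^p, so it begins with a; the second half is b^((j+l)/2) a^(p−j) b^(p−l), which begins with b. The halves differ, so t ∉ L.

In every case uv⁰xy⁰z = uxz ∉ L.

This contradicts the CFL pumping lemma, which requires uv^i xy^i z ∈ L for all i ≥ 0.
Hence L = {ww : w ∈ {a,b}*} is not context-free. ∎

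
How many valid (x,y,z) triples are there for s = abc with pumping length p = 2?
3

For s = 'abc' with pumping length p = 2:

Constraints: |xy| ≤ 2, |y| > 0

Valid decompositions (|xy| ≤ p, |y| ≥ 1):
  • x='', y='a', z='bc'
  • x='a', y='b', z='c'
  • x='', y='ab', z='c'

Total count: 3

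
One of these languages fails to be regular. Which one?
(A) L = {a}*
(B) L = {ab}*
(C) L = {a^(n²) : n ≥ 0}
(C) {a^(n²) : n ≥ 0}

(C) L = {a^(n²) : n ≥ 0} is NOT regular.

The pumping lemma can be used to prove this:
After pumping, length is no longer a perfect square

The other languages are regular because they can be recognized by finite automata.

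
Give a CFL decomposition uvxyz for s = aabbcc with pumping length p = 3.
u='aa', v='b', x='b', y='c', z='c'

For s = aabbcc with pumping length p = 3:

One valid decomposition:
- u = 'aa'
- v = 'b'
- x = 'b'
- y = 'c'
- z = 'c'

Verification:
- uvxyz = 'aa' + 'b' + 'b' + 'c' + 'c' = aabbcc ✓
- |vxy| = |'bbc'| = 3 ≤ 3 ✓
- |vy| = |'bc'| = 2 > 0 ✓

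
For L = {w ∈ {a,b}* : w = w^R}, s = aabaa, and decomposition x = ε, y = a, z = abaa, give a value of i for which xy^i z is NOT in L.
i = 2

xy²z = ε · aa · abaa = aaabaa; aaabaa reversed is aabaaa ≠ aaabaa, so it is not a palindrome and is not in L.
(Other choices also work, e.g. i = 0, 3; only i = 1 is guaranteed to stay in L since xy¹z = s.)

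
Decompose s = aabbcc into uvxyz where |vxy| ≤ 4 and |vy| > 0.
u='a', v='a', x='bb', y='c', z='c'

For s = aabbcc with pumping length p = 4:

One valid decomposition:
- u = 'a'
- v = 'a'
- x = 'bb'
- y = 'c'
- z = 'c'

Verification:
- uvxyz = 'a' + 'a' + 'bb' + 'c' + 'c' = aabbcc ✓
- |vxy| = |'abbc'| = 4 ≤ 4 ✓
- |vy| = |'ac'| = 2 > 0 ✓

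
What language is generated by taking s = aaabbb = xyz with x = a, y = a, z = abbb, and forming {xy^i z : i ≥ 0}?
{xy^i z : i ≥ 0} = {a^(2+i) b^3 : i ≥ 0} = {aabbb, aaabbb, aaaabbb, ...}

With x = a, y = a, z = abbb: Starting with aaabbb and pumping the second 'a', we get strings with 2+i a's followed by 3 b's for i = 0, 1, 2, ...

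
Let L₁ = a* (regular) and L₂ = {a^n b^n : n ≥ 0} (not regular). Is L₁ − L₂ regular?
Yes — L₁ − L₂ is regular.

The only string of a* that lies in {a^n b^n} is ε, so L₁ − L₂ = a* − {ε} = a⁺ = aa*, which is regular.

Note that the bare facts "L₁ regular, L₂ non-regular" do not settle the question by themselves: the closure of regular languages under ∪, ∩, complement and difference applies only when BOTH operands are regular. With a non-regular operand the result can come out regular or non-regular depending on the specific languages, so one has to work out L₁ − L₂ for this particular pair, as above.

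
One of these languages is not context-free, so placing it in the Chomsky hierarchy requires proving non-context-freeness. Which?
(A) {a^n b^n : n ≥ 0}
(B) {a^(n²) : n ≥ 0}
(B) {a^(n²) : n ≥ 0}

(B) {a^(n²) : n ≥ 0} requires the CFL pumping lemma.

- {a^n b^n : n ≥ 0} is context-free (but not regular)
  • Can be shown non-regular with the regular pumping lemma
  • After pumping, the number of a's and b's become unequal

- {a^(n²) : n ≥ 0} is NOT context-free
  • Requires the CFL pumping lemma to prove
  • Gaps between squares grow unboundedly

The CFL pumping lemma is "stronger" in that it can prove non-membership
in the larger class of context-free languages.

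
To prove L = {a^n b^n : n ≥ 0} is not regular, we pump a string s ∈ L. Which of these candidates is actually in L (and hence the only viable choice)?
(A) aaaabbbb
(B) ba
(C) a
(A) aaaabbbb

The pumping lemma is applied to a string s that lies in L, so first check membership of each option:
- (A) aaaabbbb = a^4 b^4 has equal counts (4 = 4), so it is in L ✓
- (B) ba has an a after a b, so it is not of the form a^n b^n and is not in L ✗
- (C) a has 1 a's and 0 b's; 1 ≠ 0, so it is not in L ✗

Only (A) aaaabbbb is in L, so it is the only candidate that could play the role of s.
(In a complete proof one picks s in terms of the pumping length p so that |s| ≥ p is guaranteed; a fixed string like aaaabbbb illustrates the shape of such an s.)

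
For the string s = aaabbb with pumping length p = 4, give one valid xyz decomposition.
x = '', y = 'aaab', z = 'bb'

For s = aaabbb and p = 4, one valid decomposition is:
- x = '' (length 0)
- y = 'aaab' (length 4)
- z = 'bb' (length 2)

Verification:
- xyz = '' + 'aaab' + 'bb' = aaabbb ✓
- |xy| = 4 ≤ 4 ✓
- |y| = 4 > 0 ✓

All pumping lemma constraints are satisfied.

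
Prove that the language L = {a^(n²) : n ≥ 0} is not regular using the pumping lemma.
Assume for contradiction that L is regular, and let p ≥ 1 be the pumping length given by the pumping lemma.
Choose s = a^(p²). Then s ∈ L and |s| = p² ≥ p.
By the pumping lemma, s = xyz for some x, y, z with |xy| ≤ p, |y| ≥ 1, and xy^i z ∈ L for every i ≥ 0.
Here y = a^k for some k with 1 ≤ k ≤ |xy| ≤ p.

Take i = 2: |xy²z| = p² + k.
Now p² < p² + k ≤ p² + p < p² + 2p + 1 = (p + 1)².
So |xy²z| lies strictly between the consecutive squares p² and (p + 1)², hence is not a perfect square, and xy²z ∉ L.

This contradicts the pumping lemma, which requires xy^i z ∈ L for all i ≥ 0.
Hence L = {a^(n²) : n ≥ 0} is not regular. ∎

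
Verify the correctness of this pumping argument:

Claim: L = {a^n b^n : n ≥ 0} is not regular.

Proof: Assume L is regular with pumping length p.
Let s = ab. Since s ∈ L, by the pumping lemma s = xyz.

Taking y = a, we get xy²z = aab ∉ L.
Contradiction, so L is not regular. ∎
The proof is INCORRECT.

Error: The string s = ab may be shorter than p.
The pumping lemma only applies to strings with |s| ≥ p, and p is not under our control.
We must choose s in terms of p, e.g. s = a^p b^p, to ensure |s| ≥ p.
(The proof also fixes one particular y; a valid argument must handle every decomposition with |xy| ≤ p and |y| ≥ 1 — for s = a^p b^p this forces y = a^k, and then xy²z = a^(p+k) b^p ∉ L.)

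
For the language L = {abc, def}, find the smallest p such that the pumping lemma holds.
p = 4

For a finite language L, the pumping lemma holds vacuously if p > max|s| for s ∈ L.

The longest string in L = {abc, def} has length 3.
If p = 4, then no string s ∈ L has |s| ≥ p, so the condition is vacuously true.

The minimum pumping length is p = 4.

Why no smaller p works: for any p ≤ 3, the longest string s ∈ L has |s| = 3 ≥ p, so it would
have to be pumpable; but pumping up (i = 2, 3, ...) produces ever longer strings, which cannot all lie in the
finite language L. So the pumping property fails for every p ≤ 3.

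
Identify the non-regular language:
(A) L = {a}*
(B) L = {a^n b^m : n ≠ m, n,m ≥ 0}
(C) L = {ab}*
(B) {a^n b^m : n ≠ m, n,m ≥ 0}

(B) L = {a^n b^m : n ≠ m, n,m ≥ 0} is NOT regular.

The pumping lemma can be used to prove this:
After pumping a's, we can make n = m

The other languages are regular because they can be recognized by finite automata.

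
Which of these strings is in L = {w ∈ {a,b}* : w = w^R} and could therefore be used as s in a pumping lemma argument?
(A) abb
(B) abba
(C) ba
(B) abba

The pumping lemma is applied to a string s that lies in L, so first check membership of each option:
- (A) abb reversed is bba ≠ abb, so it is not a palindrome and is not in L ✗
- (B) abba reversed is abba, the same string, so it is a palindrome and is in L ✓
- (C) ba reversed is ab ≠ ba, so it is not a palindrome and is not in L ✗

Only (B) abba is in L, so it is the only candidate that could play the role of s.
(In a complete proof one picks s in terms of the pumping length p so that |s| ≥ p is guaranteed; a fixed string like abba illustrates the shape of such an s.)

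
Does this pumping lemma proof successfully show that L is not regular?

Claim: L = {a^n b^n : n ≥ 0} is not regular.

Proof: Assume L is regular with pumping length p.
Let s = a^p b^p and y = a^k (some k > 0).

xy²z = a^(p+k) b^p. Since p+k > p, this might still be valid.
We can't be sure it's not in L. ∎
The proof is INCORRECT.

Error: The conclusion is wrong.
xy²z = a^(p+k) b^p is definitely NOT in L because the number of a's (p+k) ≠ number of b's (p).
The proof incorrectly doubts what is actually a valid contradiction.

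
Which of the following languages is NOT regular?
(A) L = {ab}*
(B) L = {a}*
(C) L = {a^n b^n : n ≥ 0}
(C) {a^n b^n : n ≥ 0}

(C) L = {a^n b^n : n ≥ 0} is NOT regular.

The pumping lemma can be used to prove this:
After pumping, the number of a's and b's become unequal

The other languages are regular because they can be recognized by finite automata.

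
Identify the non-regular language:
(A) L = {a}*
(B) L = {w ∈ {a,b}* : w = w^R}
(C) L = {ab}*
(B) {w ∈ {a,b}* : w = w^R}

(B) L = {w ∈ {a,b}* : w = w^R} is NOT regular.

The pumping lemma can be used to prove this:
After pumping, the string is no longer symmetric

The other languages are regular because they can be recognized by finite automata.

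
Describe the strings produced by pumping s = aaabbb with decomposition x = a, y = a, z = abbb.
{xy^i z : i ≥ 0} = {a^(2+i) b^3 : i ≥ 0} = {aabbb, aaabbb, aaaabbb, ...}

With x = a, y = a, z = abbb: Starting with aaabbb and pumping the second 'a', we get strings with 2+i a's followed by 3 b's for i = 0, 1, 2, ...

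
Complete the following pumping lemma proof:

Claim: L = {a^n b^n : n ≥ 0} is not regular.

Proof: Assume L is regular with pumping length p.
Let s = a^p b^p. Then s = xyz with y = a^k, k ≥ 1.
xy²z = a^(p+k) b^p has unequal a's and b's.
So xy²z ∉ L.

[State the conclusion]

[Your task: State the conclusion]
This contradicts the pumping lemma for regular languages,
which guarantees xy^i z ∈ L for all i ≥ 0.

Since our assumption that L is regular leads to a contradiction,
we conclude that L = {a^n b^n : n ≥ 0} is NOT regular. ∎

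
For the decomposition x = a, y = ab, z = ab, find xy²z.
aababab

Given x = 'a', y = 'ab', z = 'ab' and i = 2:

xy^2z = x + y·y·...·y (2 times) + z
       = 'a' + 'ab'^2 + 'ab'
       = 'a' + 'abab' + 'ab'
       = 'aababab'

The pumped string is 'aababab' with length 7.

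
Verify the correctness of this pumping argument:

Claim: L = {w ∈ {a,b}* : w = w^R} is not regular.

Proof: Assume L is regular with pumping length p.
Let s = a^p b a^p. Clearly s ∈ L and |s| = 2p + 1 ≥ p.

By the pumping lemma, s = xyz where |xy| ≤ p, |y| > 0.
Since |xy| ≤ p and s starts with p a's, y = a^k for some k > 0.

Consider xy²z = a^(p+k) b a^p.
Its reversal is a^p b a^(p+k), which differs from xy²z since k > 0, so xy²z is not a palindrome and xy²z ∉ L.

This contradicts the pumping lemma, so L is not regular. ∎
The proof is correct.

This proof is valid because:
1. s = a^p b a^p is in L and is chosen in terms of p, so |s| ≥ p holds for every p
2. The decomposition analysis is correct: |xy| ≤ p forces y to lie inside the leading a's
3. The contradiction is valid: a^(p+k) b a^p has more a's before the b than after it, so it is not a palindrome
4. The conclusion follows logically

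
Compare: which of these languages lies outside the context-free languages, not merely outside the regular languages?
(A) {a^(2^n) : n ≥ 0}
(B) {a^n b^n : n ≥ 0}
(A) {a^(2^n) : n ≥ 0}

(A) {a^(2^n) : n ≥ 0} requires the CFL pumping lemma.

- {a^n b^n : n ≥ 0} is context-free (but not regular)
  • Can be shown non-regular with the regular pumping lemma
  • After pumping, the number of a's and b's become unequal

- {a^(2^n) : n ≥ 0} is NOT context-free
  • Requires the CFL pumping lemma to prove
  • Gaps between powers of 2 grow exponentially

The CFL pumping lemma is "stronger" in that it can prove non-membership
in the larger class of context-free languages.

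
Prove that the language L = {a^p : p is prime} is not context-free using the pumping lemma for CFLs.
Assume for contradiction that L is context-free, and let p ≥ 1 be the pumping length given by the pumping lemma for CFLs.
Choose a prime q with q ≥ p and let s = a^q. Then s ∈ L and |s| = q ≥ p.
By the CFL pumping lemma, s = uvxyz for some u, v, x, y, z with |vxy| ≤ p, |vy| ≥ 1, and uv^i xy^i z ∈ L for every i ≥ 0.
All symbols are a's, so only lengths matter: let k = |vy|, with 1 ≤ k ≤ p. Then |uv^i xy^i z| = q + (i − 1)k.

Take i = q + 1: the length is q + qk = q(k + 1).
Both factors satisfy q ≥ 2 and k + 1 ≥ 2, so q(k + 1) is composite and uv^(q+1) xy^(q+1) z ∉ L.

This contradicts the CFL pumping lemma, which requires uv^i xy^i z ∈ L for all i ≥ 0.
Hence L = {a^p : p is prime} is not context-free. ∎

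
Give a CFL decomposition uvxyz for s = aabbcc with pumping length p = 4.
u='a', v='a', x='bb', y='c', z='c'

For s = aabbcc with pumping length p = 4:

One valid decomposition:
- u = 'a'
- v = 'a'
- x = 'bb'
- y = 'c'
- z = 'c'

Verification:
- uvxyz = 'a' + 'a' + 'bb' + 'c' + 'c' = aabbcc ✓
- |vxy| = |'abbc'| = 4 ≤ 4 ✓
- |vy| = |'ac'| = 2 > 0 ✓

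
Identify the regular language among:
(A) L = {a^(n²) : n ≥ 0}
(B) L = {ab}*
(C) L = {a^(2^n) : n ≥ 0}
(B) {ab}*

(B) L = {ab}* is regular.

This can be recognized by a finite automaton (DFA/NFA).
Regular expressions like {ab}* define regular languages.

The other choices are not regular:
- {a^(n²) : n ≥ 0}: After pumping, length is no longer a perfect square
- {a^(2^n) : n ≥ 0}: After pumping, length is no longer a power of 2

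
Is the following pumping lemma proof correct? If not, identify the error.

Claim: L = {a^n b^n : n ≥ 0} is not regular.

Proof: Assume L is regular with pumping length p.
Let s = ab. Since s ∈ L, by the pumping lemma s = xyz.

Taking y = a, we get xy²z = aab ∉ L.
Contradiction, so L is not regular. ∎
The proof is INCORRECT.

Error: The string s = ab may be shorter than p.
The pumping lemma only applies to strings with |s| ≥ p, and p is not under our control.
We must choose s in terms of p, e.g. s = a^p b^p, to ensure |s| ≥ p.
(The proof also fixes one particular y; a valid argument must handle every decomposition with |xy| ≤ p and |y| ≥ 1 — for s = a^p b^p this forces y = a^k, and then xy²z = a^(p+k) b^p ∉ L.)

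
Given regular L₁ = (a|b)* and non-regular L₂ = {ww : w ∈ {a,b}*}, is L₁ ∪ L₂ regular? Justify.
Yes — L₁ ∪ L₂ is regular.

{ww} ⊆ (a|b)*, so L₁ ∪ L₂ = (a|b)*, which is regular.

Note that the bare facts "L₁ regular, L₂ non-regular" do not settle the question by themselves: the closure of regular languages under ∪, ∩, complement and difference applies only when BOTH operands are regular. With a non-regular operand the result can come out regular or non-regular depending on the specific languages, so one has to work out L₁ ∪ L₂ for this particular pair, as above.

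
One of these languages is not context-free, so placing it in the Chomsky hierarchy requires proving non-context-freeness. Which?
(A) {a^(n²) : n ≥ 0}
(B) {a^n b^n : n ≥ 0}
(A) {a^(n²) : n ≥ 0}

(A) {a^(n²) : n ≥ 0} requires the CFL pumping lemma.

- {a^n b^n : n ≥ 0} is context-free (but not regular)
  • Can be shown non-regular with the regular pumping lemma
  • After pumping, the number of a's and b's become unequal

- {a^(n²) : n ≥ 0} is NOT context-free
  • Requires the CFL pumping lemma to prove
  • Gaps between squares grow unboundedly

The CFL pumping lemma is "stronger" in that it can prove non-membership
in the larger class of context-free languages.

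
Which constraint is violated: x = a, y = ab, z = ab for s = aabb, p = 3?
Violated: xyz = s

The decomposition x = a, y = ab, z = ab for s = aabb with p = 3
violates the constraint: xyz = s

xyz = 'a' + 'ab' + 'ab' = 'aabab' ≠ 'aabb' = s. The decomposition doesn't reconstruct s.

Pumping lemma constraints:
1. xyz = s (decomposition is valid)
2. |xy| ≤ p
3. |y| > 0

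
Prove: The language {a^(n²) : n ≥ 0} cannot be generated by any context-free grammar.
Assume for contradiction that L is context-free, and let p ≥ 1 be the pumping length given by the pumping lemma for CFLs.
Choose s = a^(p²). Then s ∈ L and |s| = p² ≥ p.
By the CFL pumping lemma, s = uvxyz for some u, v, x, y, z with |vxy| ≤ p, |vy| ≥ 1, and uv^i xy^i z ∈ L for every i ≥ 0.
All symbols are a's, so only lengths matter: let k = |vy|, with 1 ≤ k ≤ |vxy| ≤ p.

Take i = 2: |uv²xy²z| = p² + k, and p² < p² + k ≤ p² + p < (p + 1)².
So the length lies strictly between consecutive squares and is not a perfect square; uv²xy²z ∉ L.

This contradicts the CFL pumping lemma, which requires uv^i xy^i z ∈ L for all i ≥ 0.
Hence L = {a^(n²) : n ≥ 0} is not context-free. ∎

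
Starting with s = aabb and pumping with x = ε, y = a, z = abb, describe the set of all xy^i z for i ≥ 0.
{xy^i z : i ≥ 0} = {a^(i+1) b^2 : i ≥ 0} = {abb, aabb, aaabb, ...}

With x = ε, y = a, z = abb: Starting with aabb and pumping the first 'a' (z = abb keeps the second 'a'), we get strings with i+1 a's followed by 2 b's for i = 0, 1, 2, ...; note bb is not produced because z always contributes one a.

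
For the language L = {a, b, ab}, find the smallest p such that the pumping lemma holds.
p = 3

For a finite language L, the pumping lemma holds vacuously if p > max|s| for s ∈ L.

The longest string in L = {a, b, ab} has length 2.
If p = 3, then no string s ∈ L has |s| ≥ p, so the condition is vacuously true.

The minimum pumping length is p = 3.

Why no smaller p works: for any p ≤ 2, the longest string s ∈ L has |s| = 2 ≥ p, so it would
have to be pumpable; but pumping up (i = 2, 3, ...) produces ever longer strings, which cannot all lie in the
finite language L. So the pumping property fails for every p ≤ 2.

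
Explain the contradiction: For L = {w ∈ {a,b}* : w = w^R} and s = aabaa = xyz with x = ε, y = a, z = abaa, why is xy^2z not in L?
xy²z = aaabaa ∉ L

Pumping with i = 2 replaces y = a by y² = aa:
- Original: s = xyz = aabaa; aabaa reversed is aabaa, the same string, so it is a palindrome and is in L
- Pumped: xy²z = ε · aa · abaa = aaabaa
- aaabaa reversed is aabaaa ≠ aaabaa, so it is not a palindrome and is not in L

The pumping lemma would require xy²z ∈ L, so this decomposition yields a contradiction.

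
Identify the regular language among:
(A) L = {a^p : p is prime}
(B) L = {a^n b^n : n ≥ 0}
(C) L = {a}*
(C) {a}*

(C) L = {a}* is regular.

This can be recognized by a finite automaton (DFA/NFA).
Regular expressions like {a}* define regular languages.

The other choices are not regular:
- {a^p : p is prime}: After pumping, the length becomes composite
- {a^n b^n : n ≥ 0}: After pumping, the number of a's and b's become unequal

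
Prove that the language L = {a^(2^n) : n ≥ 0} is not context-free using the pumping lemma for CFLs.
Assume for contradiction that L is context-free, and let p ≥ 1 be the pumping length given by the pumping lemma for CFLs.
Choose s = a^(2^p). Then s ∈ L and |s| = 2^p ≥ p.
By the CFL pumping lemma, s = uvxyz for some u, v, x, y, z with |vxy| ≤ p, |vy| ≥ 1, and uv^i xy^i z ∈ L for every i ≥ 0.
All symbols are a's, so only lengths matter: let k = |vy|, with 1 ≤ k ≤ |vxy| ≤ p < 2^p.

Take i = 2: |uv²xy²z| = 2^p + k, and 2^p < 2^p + k < 2^p + 2^p = 2^(p+1).
So the length lies strictly between consecutive powers of two and is not a power of 2; uv²xy²z ∉ L.

This contradicts the CFL pumping lemma, which requires uv^i xy^i z ∈ L for all i ≥ 0.
Hence L = {a^(2^n) : n ≥ 0} is not context-free. ∎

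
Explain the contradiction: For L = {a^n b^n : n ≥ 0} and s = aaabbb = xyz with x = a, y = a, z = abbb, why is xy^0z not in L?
xy⁰z = aabbb ∉ L

Pumping with i = 0 replaces y = a by y⁰ = ε:
- Original: s = xyz = aaabbb; aaabbb = a^3 b^3 has equal counts (3 = 3), so it is in L
- Pumped: xy⁰z = a · ε · abbb = aabbb
- aabbb has 2 a's and 3 b's; 2 ≠ 3, so it is not in L

The pumping lemma would require xy⁰z ∈ L, so this decomposition yields a contradiction.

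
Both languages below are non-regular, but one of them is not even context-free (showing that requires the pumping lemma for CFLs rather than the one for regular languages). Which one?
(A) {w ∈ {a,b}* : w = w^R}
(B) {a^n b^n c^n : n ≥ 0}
(B) {a^n b^n c^n : n ≥ 0}

(B) {a^n b^n c^n : n ≥ 0} requires the CFL pumping lemma.

- {w ∈ {a,b}* : w = w^R} is context-free (but not regular)
  • Can be shown non-regular with the regular pumping lemma
  • After pumping, the string is no longer symmetric

- {a^n b^n c^n : n ≥ 0} is NOT context-free
  • Requires the CFL pumping lemma to prove
  • Cannot maintain three equal counts simultaneously

The CFL pumping lemma is "stronger" in that it can prove non-membership
in the larger class of context-free languages.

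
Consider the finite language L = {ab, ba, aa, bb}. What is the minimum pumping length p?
p = 3

For a finite language L, the pumping lemma holds vacuously if p > max|s| for s ∈ L.

The longest string in L = {ab, ba, aa, bb} has length 2.
If p = 3, then no string s ∈ L has |s| ≥ p, so the condition is vacuously true.

The minimum pumping length is p = 3.

Why no smaller p works: for any p ≤ 2, the longest string s ∈ L has |s| = 2 ≥ p, so it would
have to be pumpable; but pumping up (i = 2, 3, ...) produces ever longer strings, which cannot all lie in the
finite language L. So the pumping property fails for every p ≤ 2.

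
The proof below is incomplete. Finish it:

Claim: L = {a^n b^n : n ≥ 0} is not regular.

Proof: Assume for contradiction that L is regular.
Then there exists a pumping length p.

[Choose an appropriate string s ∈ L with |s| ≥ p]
s = a^p b^p

This string is in L (has equal a's and b's) and has length 2p ≥ p.
Any decomposition xyz with |xy| ≤ p means y consists only of a's,
so pumping will unbalance the counts.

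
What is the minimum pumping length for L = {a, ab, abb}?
p = 4

For a finite language L, the pumping lemma holds vacuously if p > max|s| for s ∈ L.

The longest string in L = {a, ab, abb} has length 3.
If p = 4, then no string s ∈ L has |s| ≥ p, so the condition is vacuously true.

The minimum pumping length is p = 4.

Why no smaller p works: for any p ≤ 3, the longest string s ∈ L has |s| = 3 ≥ p, so it would
have to be pumpable; but pumping up (i = 2, 3, ...) produces ever longer strings, which cannot all lie in the
finite language L. So the pumping property fails for every p ≤ 3.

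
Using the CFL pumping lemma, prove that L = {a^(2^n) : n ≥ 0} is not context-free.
Assume for contradiction that L is context-free, and let p ≥ 1 be the pumping length given by the pumping lemma for CFLs.
Choose s = a^(2^p). Then s ∈ L and |s| = 2^p ≥ p.
By the CFL pumping lemma, s = uvxyz for some u, v, x, y, z with |vxy| ≤ p, |vy| ≥ 1, and uv^i xy^i z ∈ L for every i ≥ 0.
All symbols are a's, so only lengths matter: let k = |vy|, with 1 ≤ k ≤ |vxy| ≤ p < 2^p.

Take i = 2: |uv²xy²z| = 2^p + k, and 2^p < 2^p + k < 2^p + 2^p = 2^(p+1).
So the length lies strictly between consecutive powers of two and is not a power of 2; uv²xy²z ∉ L.

This contradicts the CFL pumping lemma, which requires uv^i xy^i z ∈ L for all i ≥ 0.
Hence L = {a^(2^n) : n ≥ 0} is not context-free. ∎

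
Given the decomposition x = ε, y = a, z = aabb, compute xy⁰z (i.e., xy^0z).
aabb

Given x = '', y = 'a', z = 'aabb' and i = 0:

xy^0z = x + y·y·...·y (0 times) + z
       = '' + 'a'^0 + 'aabb'
       = '' + '' + 'aabb'
       = 'aabb'

The pumped string is 'aabb' with length 4.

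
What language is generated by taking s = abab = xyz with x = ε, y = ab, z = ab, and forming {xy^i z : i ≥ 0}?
{xy^i z : i ≥ 0} = {(ab)^(i+1) : i ≥ 0} = {ab, abab, ababab, ...}

With x = ε, y = ab, z = ab: Pumping 'ab' gives strings of alternating a's and b's.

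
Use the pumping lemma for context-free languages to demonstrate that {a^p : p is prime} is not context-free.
Assume for contradiction that L is context-free, and let p ≥ 1 be the pumping length given by the pumping lemma for CFLs.
Choose a prime q with q ≥ p and let s = a^q. Then s ∈ L and |s| = q ≥ p.
By the CFL pumping lemma, s = uvxyz for some u, v, x, y, z with |vxy| ≤ p, |vy| ≥ 1, and uv^i xy^i z ∈ L for every i ≥ 0.
All symbols are a's, so only lengths matter: let k = |vy|, with 1 ≤ k ≤ p. Then |uv^i xy^i z| = q + (i − 1)k.

Take i = q + 1: the length is q + qk = q(k + 1).
Both factors satisfy q ≥ 2 and k + 1 ≥ 2, so q(k + 1) is composite and uv^(q+1) xy^(q+1) z ∉ L.

This contradicts the CFL pumping lemma, which requires uv^i xy^i z ∈ L for all i ≥ 0.
Hence L = {a^p : p is prime} is not context-free. ∎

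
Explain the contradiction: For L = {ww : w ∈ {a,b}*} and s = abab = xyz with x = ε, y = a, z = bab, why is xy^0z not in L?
xy⁰z = bab ∉ L

Pumping with i = 0 replaces y = a by y⁰ = ε:
- Original: s = xyz = abab; abab splits into halves ab · ab, which are equal, so it is in L (w = ab)
- Pumped: xy⁰z = ε · ε · bab = bab
- bab has odd length 3, so it cannot be written as ww and is not in L

The pumping lemma would require xy⁰z ∈ L, so this decomposition yields a contradiction.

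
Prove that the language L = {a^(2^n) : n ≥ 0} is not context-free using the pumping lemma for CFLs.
Assume for contradiction that L is context-free, and let p ≥ 1 be the pumping length given by the pumping lemma for CFLs.
Choose s = a^(2^p). Then s ∈ L and |s| = 2^p ≥ p.
By the CFL pumping lemma, s = uvxyz for some u, v, x, y, z with |vxy| ≤ p, |vy| ≥ 1, and uv^i xy^i z ∈ L for every i ≥ 0.
All symbols are a's, so only lengths matter: let k = |vy|, with 1 ≤ k ≤ |vxy| ≤ p < 2^p.

Take i = 2: |uv²xy²z| = 2^p + k, and 2^p < 2^p + k < 2^p + 2^p = 2^(p+1).
So the length lies strictly between consecutive powers of two and is not a power of 2; uv²xy²z ∉ L.

This contradicts the CFL pumping lemma, which requires uv^i xy^i z ∈ L for all i ≥ 0.
Hence L = {a^(2^n) : n ≥ 0} is not context-free. ∎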